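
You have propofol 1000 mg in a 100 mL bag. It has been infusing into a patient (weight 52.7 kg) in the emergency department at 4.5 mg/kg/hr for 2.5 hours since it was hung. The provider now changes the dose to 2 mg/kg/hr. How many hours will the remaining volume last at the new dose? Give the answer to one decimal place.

Initial rate:
Dose = 4.5 mg/kg/hr × 52.7 kg = 237.15 mg/hr
Concentration = 1000 mg ÷ 100 mL = 10 mg/mL
Rate = 237.15 mg/hr ÷ 10 mg/mL = 23.715 mL/hr
Volume infused so far = 23.715 mL/hr × 2.5 hr = 59.2875 mL
Volume remaining = 100 − 59.2875 = 40.7125 mL
New rate:
Dose = 2 mg/kg/hr × 52.7 kg = 105.4 mg/hr
Rate = 105.4 mg/hr ÷ 10 mg/mL = 10.54 mL/hr
Time remaining = 40.7125 mL ÷ 10.54 mL/hr = 3.862666 hr

3.9 hours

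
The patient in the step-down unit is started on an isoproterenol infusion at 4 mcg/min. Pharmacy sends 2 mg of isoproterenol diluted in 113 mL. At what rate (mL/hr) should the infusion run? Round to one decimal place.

13.6 mL/hr

4 mcg/min × 60 min/hr = 240 mcg/hr
Concentration = 2 mg ÷ 113 mL = 0.01769912 mg/mL = 17.69912 mcg/mL
Rate = 240 mcg/hr ÷ 17.69912 mcg/mL = 13.56 mL/hr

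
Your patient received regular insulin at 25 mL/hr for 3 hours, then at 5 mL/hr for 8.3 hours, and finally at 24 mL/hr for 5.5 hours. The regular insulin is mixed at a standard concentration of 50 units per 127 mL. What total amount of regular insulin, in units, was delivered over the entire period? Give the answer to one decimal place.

Concentration = 50 units ÷ 127 mL = 0.3937008 units/mL
Stage 1: 25 mL/hr × 3 hr = 75 mL → 75 mL × 0.3937008 units/mL = 29.52756 units
Stage 2: 5 mL/hr × 8.3 hr = 41.5 mL → 41.5 mL × 0.3937008 units/mL = 16.33858 units
Stage 3: 24 mL/hr × 5.5 hr = 132 mL → 132 mL × 0.3937008 units/mL = 51.9685 units
Total = 29.52756 + 16.33858 + 51.9685 = 97.83465 units

97.8 units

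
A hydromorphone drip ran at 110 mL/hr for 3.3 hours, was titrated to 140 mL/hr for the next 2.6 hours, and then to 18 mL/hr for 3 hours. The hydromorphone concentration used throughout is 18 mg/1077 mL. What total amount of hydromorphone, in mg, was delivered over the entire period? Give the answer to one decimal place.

13.1 mg

Concentration = 18 mg ÷ 1077 mL = 0.01671309 mg/mL
Stage 1: 110 mL/hr × 3.3 hr = 363 mL → 363 mL × 0.01671309 mg/mL = 6.066852 mg
Stage 2: 140 mL/hr × 2.6 hr = 364 mL → 364 mL × 0.01671309 mg/mL = 6.083565 mg
Stage 3: 18 mL/hr × 3 hr = 54 mL → 54 mL × 0.01671309 mg/mL = 0.902507 mg
Total = 6.066852 + 6.083565 + 0.902507 = 13.05292 mg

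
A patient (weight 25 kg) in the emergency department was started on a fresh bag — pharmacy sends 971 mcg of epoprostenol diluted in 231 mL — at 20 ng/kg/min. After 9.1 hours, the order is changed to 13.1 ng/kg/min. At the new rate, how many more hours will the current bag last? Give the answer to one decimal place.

35.5 hours

Initial rate:
Dose = 20 ng/kg/min × 25 kg = 500 ng/min
500 ng/min × 60 min/hr = 30000 ng/hr
Concentration = 971 mcg ÷ 231 mL = 4.203463 mcg/mL = 4203.463 ng/mL
Rate = 30000 ng/hr ÷ 4203.463 ng/mL = 7.136972 mL/hr
Volume infused so far = 7.136972 mL/hr × 9.1 hr = 64.94645 mL
Volume remaining = 231 − 64.94645 = 166.0536 mL
New rate:
Dose = 13.1 ng/kg/min × 25 kg = 327.5 ng/min
327.5 ng/min × 60 min/hr = 19650 ng/hr
Rate = 19650 ng/hr ÷ 4203.463 ng/mL = 4.674717 mL/hr
Time remaining = 166.0536 mL ÷ 4.674717 mL/hr = 35.52163 hr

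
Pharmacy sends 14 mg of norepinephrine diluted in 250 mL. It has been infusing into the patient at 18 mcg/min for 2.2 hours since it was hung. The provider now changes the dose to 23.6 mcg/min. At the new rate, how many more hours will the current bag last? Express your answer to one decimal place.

8.2 hours

Initial rate:
18 mcg/min × 60 min/hr = 1080 mcg/hr
Concentration = 14 mg ÷ 250 mL = 0.056 mg/mL = 56 mcg/mL
Rate = 1080 mcg/hr ÷ 56 mcg/mL = 19.28571 mL/hr
Volume infused so far = 19.28571 mL/hr × 2.2 hr = 42.42857 mL
Volume remaining = 250 − 42.42857 = 207.5714 mL
New rate:
23.6 mcg/min × 60 min/hr = 1416 mcg/hr
Rate = 1416 mcg/hr ÷ 56 mcg/mL = 25.28571 mL/hr
Time remaining = 207.5714 mL ÷ 25.28571 mL/hr = 8.20904 hr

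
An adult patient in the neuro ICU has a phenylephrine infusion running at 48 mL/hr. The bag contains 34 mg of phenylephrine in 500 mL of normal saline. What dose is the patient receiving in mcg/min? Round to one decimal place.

54.4 mcg/min

Concentration = 34 mg ÷ 500 mL = 0.068 mg/mL = 68 mcg/mL
Drug rate = 48 mL/hr × 68 mcg/mL = 3264 mcg/hr
3264 mcg/hr ÷ 60 min/hr = 54.4 mcg/min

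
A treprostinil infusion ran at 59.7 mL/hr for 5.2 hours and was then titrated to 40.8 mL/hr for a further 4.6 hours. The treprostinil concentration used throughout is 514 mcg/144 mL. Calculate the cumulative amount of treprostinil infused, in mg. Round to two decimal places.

Concentration = 514 mcg ÷ 144 mL = 3.569444 mcg/mL
Stage 1: 59.7 mL/hr × 5.2 hr = 310.44 mL → 310.44 mL × 3.569444 mcg/mL = 1108.098 mcg
Stage 2: 40.8 mL/hr × 4.6 hr = 187.68 mL → 187.68 mL × 3.569444 mcg/mL = 669.9133 mcg
Total = 1108.098 + 669.9133 = 1778.012 mcg = 1.778012 mg

1.78 mg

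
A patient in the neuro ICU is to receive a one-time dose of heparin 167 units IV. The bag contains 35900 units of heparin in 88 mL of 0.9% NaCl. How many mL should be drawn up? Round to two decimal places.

0.41 mL

Concentration = 35900 units ÷ 88 mL = 407.9545 units/mL
Volume = 167 units ÷ 407.9545 units/mL = 0.4093593 mL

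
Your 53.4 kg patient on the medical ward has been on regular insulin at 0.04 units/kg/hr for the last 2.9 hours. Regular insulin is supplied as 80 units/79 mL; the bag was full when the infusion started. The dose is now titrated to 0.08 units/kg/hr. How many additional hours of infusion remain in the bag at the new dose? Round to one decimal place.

Initial rate:
Dose = 0.04 units/kg/hr × 53.4 kg = 2.136 units/hr
Concentration = 80 units ÷ 79 mL = 1.012658 units/mL
Rate = 2.136 units/hr ÷ 1.012658 units/mL = 2.1093 mL/hr
Volume infused so far = 2.1093 mL/hr × 2.9 hr = 6.11697 mL
Volume remaining = 79 − 6.11697 = 72.88303 mL
New rate:
Dose = 0.08 units/kg/hr × 53.4 kg = 4.272 units/hr
Rate = 4.272 units/hr ÷ 1.012658 units/mL = 4.2186 mL/hr
Time remaining = 72.88303 mL ÷ 4.2186 mL/hr = 17.27659 hr

17.3 hours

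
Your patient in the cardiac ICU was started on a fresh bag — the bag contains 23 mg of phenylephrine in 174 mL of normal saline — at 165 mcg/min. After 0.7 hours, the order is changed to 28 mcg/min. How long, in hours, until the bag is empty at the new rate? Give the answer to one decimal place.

Initial rate:
165 mcg/min × 60 min/hr = 9900 mcg/hr
Concentration = 23 mg ÷ 174 mL = 0.1321839 mg/mL = 132.1839 mcg/mL
Rate = 9900 mcg/hr ÷ 132.1839 mcg/mL = 74.89565 mL/hr
Volume infused so far = 74.89565 mL/hr × 0.7 hr = 52.42696 mL
Volume remaining = 174 − 52.42696 = 121.573 mL
New rate:
28 mcg/min × 60 min/hr = 1680 mcg/hr
Rate = 1680 mcg/hr ÷ 132.1839 mcg/mL = 12.70957 mL/hr
Time remaining = 121.573 mL ÷ 12.70957 mL/hr = 9.565476 hr

9.6 hours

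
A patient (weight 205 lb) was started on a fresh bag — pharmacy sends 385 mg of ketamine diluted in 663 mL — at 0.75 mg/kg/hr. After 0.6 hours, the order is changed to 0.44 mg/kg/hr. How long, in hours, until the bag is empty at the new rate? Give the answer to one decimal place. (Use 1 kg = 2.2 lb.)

Initial rate:
Weight = 205 lb ÷ 2.2 lb/kg = 93.18182 kg
Dose = 0.75 mg/kg/hr × 93.18182 kg = 69.88636 mg/hr
Concentration = 385 mg ÷ 663 mL = 0.5806938 mg/mL
Rate = 69.88636 mg/hr ÷ 0.5806938 mg/mL = 120.3498 mL/hr
Volume infused so far = 120.3498 mL/hr × 0.6 hr = 72.20986 mL
Volume remaining = 663 − 72.20986 = 590.7901 mL
New rate:
Dose = 0.44 mg/kg/hr × 93.18182 kg = 41 mg/hr
Rate = 41 mg/hr ÷ 0.5806938 mg/mL = 70.60519 mL/hr
Time remaining = 590.7901 mL ÷ 70.60519 mL/hr = 8.367517 hr

8.4 hours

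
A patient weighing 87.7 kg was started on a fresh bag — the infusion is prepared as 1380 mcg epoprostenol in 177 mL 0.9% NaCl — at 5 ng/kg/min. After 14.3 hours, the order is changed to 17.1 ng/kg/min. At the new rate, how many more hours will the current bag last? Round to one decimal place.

11.2 hours

Initial rate:
Dose = 5 ng/kg/min × 87.7 kg = 438.5 ng/min
438.5 ng/min × 60 min/hr = 26310 ng/hr
Concentration = 1380 mcg ÷ 177 mL = 7.79661 mcg/mL = 7796.61 ng/mL
Rate = 26310 ng/hr ÷ 7796.61 ng/mL = 3.374543 mL/hr
Volume infused so far = 3.374543 mL/hr × 14.3 hr = 48.25597 mL
Volume remaining = 177 − 48.25597 = 128.744 mL
New rate:
Dose = 17.1 ng/kg/min × 87.7 kg = 1499.67 ng/min
1499.67 ng/min × 60 min/hr = 89980.2 ng/hr
Rate = 89980.2 ng/hr ÷ 7796.61 ng/mL = 11.54094 mL/hr
Time remaining = 128.744 mL ÷ 11.54094 mL/hr = 11.15542 hr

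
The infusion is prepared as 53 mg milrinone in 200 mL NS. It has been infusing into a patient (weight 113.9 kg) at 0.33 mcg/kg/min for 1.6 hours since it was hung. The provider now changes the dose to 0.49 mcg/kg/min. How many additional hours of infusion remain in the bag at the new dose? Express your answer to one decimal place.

Initial rate:
Dose = 0.33 mcg/kg/min × 113.9 kg = 37.587 mcg/min
37.587 mcg/min × 60 min/hr = 2255.22 mcg/hr
Concentration = 53 mg ÷ 200 mL = 0.265 mg/mL = 265 mcg/mL
Rate = 2255.22 mcg/hr ÷ 265 mcg/mL = 8.510264 mL/hr
Volume infused so far = 8.510264 mL/hr × 1.6 hr = 13.61642 mL
Volume remaining = 200 − 13.61642 = 186.3836 mL
New rate:
Dose = 0.49 mcg/kg/min × 113.9 kg = 55.811 mcg/min
55.811 mcg/min × 60 min/hr = 3348.66 mcg/hr
Rate = 3348.66 mcg/hr ÷ 265 mcg/mL = 12.63645 mL/hr
Time remaining = 186.3836 mL ÷ 12.63645 mL/hr = 14.74968 hr

14.7 hours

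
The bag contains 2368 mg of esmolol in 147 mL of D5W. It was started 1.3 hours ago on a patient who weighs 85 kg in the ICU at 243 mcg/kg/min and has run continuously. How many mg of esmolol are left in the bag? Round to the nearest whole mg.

Dose = 243 mcg/kg/min × 85 kg = 20655 mcg/min
20655 mcg/min × 60 min/hr = 1239300 mcg/hr
Concentration = 2368 mg ÷ 147 mL = 16.10884 mg/mL = 16108.84 mcg/mL
Rate = 1239300 mcg/hr ÷ 16108.84 mcg/mL = 76.9329 mL/hr
Volume infused = 76.9329 mL/hr × 1.3 hr = 100.0128 mL
Volume remaining = 147 − 100.0128 = 46.98723 mL
Drug remaining = 46.98723 mL × 16108.84 mcg/mL = 756910 mcg = 756.91 mg

757 mg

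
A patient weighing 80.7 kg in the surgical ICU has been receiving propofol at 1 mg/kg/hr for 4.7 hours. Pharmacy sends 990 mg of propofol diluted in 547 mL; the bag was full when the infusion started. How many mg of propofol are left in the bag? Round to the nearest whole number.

Dose = 1 mg/kg/hr × 80.7 kg = 80.7 mg/hr
Concentration = 990 mg ÷ 547 mL = 1.809872 mg/mL
Rate = 80.7 mg/hr ÷ 1.809872 mg/mL = 44.58879 mL/hr
Volume infused = 44.58879 mL/hr × 4.7 hr = 209.5673 mL
Volume remaining = 547 − 209.5673 = 337.4327 mL
Drug remaining = 337.4327 mL × 1.809872 mg/mL = 610.71 mg

611 mg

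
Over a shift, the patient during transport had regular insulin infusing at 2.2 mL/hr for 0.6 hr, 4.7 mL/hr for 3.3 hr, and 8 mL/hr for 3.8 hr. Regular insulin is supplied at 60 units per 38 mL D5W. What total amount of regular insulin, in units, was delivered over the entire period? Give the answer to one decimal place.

Concentration = 60 units ÷ 38 mL = 1.578947 units/mL
Stage 1: 2.2 mL/hr × 0.6 hr = 1.32 mL → 1.32 mL × 1.578947 units/mL = 2.084211 units
Stage 2: 4.7 mL/hr × 3.3 hr = 15.51 mL → 15.51 mL × 1.578947 units/mL = 24.48947 units
Stage 3: 8 mL/hr × 3.8 hr = 30.4 mL → 30.4 mL × 1.578947 units/mL = 48 units
Total = 2.084211 + 24.48947 + 48 = 74.57368 units

74.6 units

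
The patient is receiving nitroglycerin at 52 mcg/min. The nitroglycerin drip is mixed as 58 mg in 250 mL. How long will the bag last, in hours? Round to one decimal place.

52 mcg/min × 60 min/hr = 3120 mcg/hr
Concentration = 58 mg ÷ 250 mL = 0.232 mg/mL = 232 mcg/mL
Rate = 3120 mcg/hr ÷ 232 mcg/mL = 13.44828 mL/hr
Duration = 250 mL ÷ 13.44828 mL/hr = 18.58974 hr

18.6 hours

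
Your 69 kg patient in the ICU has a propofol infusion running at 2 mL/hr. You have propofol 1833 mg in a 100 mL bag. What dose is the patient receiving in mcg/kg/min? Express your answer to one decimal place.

8.9 mcg/kg/min

Concentration = 1833 mg ÷ 100 mL = 18.33 mg/mL = 18330 mcg/mL
Drug rate = 2 mL/hr × 18330 mcg/mL = 36660 mcg/hr
36660 mcg/hr ÷ 60 min/hr = 611 mcg/min
611 mcg/min ÷ 69 kg = 8.855072 mcg/kg/min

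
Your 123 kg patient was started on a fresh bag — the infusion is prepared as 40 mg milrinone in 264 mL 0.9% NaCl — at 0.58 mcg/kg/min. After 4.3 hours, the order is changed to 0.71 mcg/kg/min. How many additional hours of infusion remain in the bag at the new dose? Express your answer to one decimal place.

Initial rate:
Dose = 0.58 mcg/kg/min × 123 kg = 71.34 mcg/min
71.34 mcg/min × 60 min/hr = 4280.4 mcg/hr
Concentration = 40 mg ÷ 264 mL = 0.1515152 mg/mL = 151.5152 mcg/mL
Rate = 4280.4 mcg/hr ÷ 151.5152 mcg/mL = 28.25064 mL/hr
Volume infused so far = 28.25064 mL/hr × 4.3 hr = 121.4778 mL
Volume remaining = 264 − 121.4778 = 142.5222 mL
New rate:
Dose = 0.71 mcg/kg/min × 123 kg = 87.33 mcg/min
87.33 mcg/min × 60 min/hr = 5239.8 mcg/hr
Rate = 5239.8 mcg/hr ÷ 151.5152 mcg/mL = 34.58268 mL/hr
Time remaining = 142.5222 mL ÷ 34.58268 mL/hr = 4.121203 hr

4.1 hours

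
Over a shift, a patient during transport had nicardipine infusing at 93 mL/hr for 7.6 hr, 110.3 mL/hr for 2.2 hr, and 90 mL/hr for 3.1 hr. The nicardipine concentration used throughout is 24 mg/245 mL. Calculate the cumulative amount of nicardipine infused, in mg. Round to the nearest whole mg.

120 mg

Concentration = 24 mg ÷ 245 mL = 0.09795918 mg/mL
Stage 1: 93 mL/hr × 7.6 hr = 706.8 mL → 706.8 mL × 0.09795918 mg/mL = 69.23755 mg
Stage 2: 110.3 mL/hr × 2.2 hr = 242.66 mL → 242.66 mL × 0.09795918 mg/mL = 23.77078 mg
Stage 3: 90 mL/hr × 3.1 hr = 279 mL → 279 mL × 0.09795918 mg/mL = 27.33061 mg
Total = 69.23755 + 23.77078 + 27.33061 = 120.3389 mg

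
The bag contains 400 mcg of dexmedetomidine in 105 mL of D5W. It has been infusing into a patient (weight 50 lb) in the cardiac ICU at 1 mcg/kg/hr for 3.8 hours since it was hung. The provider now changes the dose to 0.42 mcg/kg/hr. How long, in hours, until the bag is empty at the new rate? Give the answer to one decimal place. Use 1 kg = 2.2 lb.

Initial rate:
Weight = 50 lb ÷ 2.2 lb/kg = 22.72727 kg
Dose = 1 mcg/kg/hr × 22.72727 kg = 22.72727 mcg/hr
Concentration = 400 mcg ÷ 105 mL = 3.809524 mcg/mL
Rate = 22.72727 mcg/hr ÷ 3.809524 mcg/mL = 5.965909 mL/hr
Volume infused so far = 5.965909 mL/hr × 3.8 hr = 22.67045 mL
Volume remaining = 105 − 22.67045 = 82.32955 mL
New rate:
Dose = 0.42 mcg/kg/hr × 22.72727 kg = 9.545455 mcg/hr
Rate = 9.545455 mcg/hr ÷ 3.809524 mcg/mL = 2.505682 mL/hr
Time remaining = 82.32955 mL ÷ 2.505682 mL/hr = 32.85714 hr

32.9 hours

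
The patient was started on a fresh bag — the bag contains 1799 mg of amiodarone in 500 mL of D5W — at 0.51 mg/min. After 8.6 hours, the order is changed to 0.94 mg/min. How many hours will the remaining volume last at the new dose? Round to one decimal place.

27.2 hours

Initial rate:
0.51 mg/min × 60 min/hr = 30.6 mg/hr
Concentration = 1799 mg ÷ 500 mL = 3.598 mg/mL
Rate = 30.6 mg/hr ÷ 3.598 mg/mL = 8.504725 mL/hr
Volume infused so far = 8.504725 mL/hr × 8.6 hr = 73.14063 mL
Volume remaining = 500 − 73.14063 = 426.8594 mL
New rate:
0.94 mg/min × 60 min/hr = 56.4 mg/hr
Rate = 56.4 mg/hr ÷ 3.598 mg/mL = 15.67538 mL/hr
Time remaining = 426.8594 mL ÷ 15.67538 mL/hr = 27.23121 hr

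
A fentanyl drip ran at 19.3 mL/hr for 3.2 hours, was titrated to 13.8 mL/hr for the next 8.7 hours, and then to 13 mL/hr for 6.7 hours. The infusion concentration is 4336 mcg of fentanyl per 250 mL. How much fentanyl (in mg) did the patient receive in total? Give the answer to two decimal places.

4.66 mg

Concentration = 4336 mcg ÷ 250 mL = 17.344 mcg/mL
Stage 1: 19.3 mL/hr × 3.2 hr = 61.76 mL → 61.76 mL × 17.344 mcg/mL = 1071.165 mcg
Stage 2: 13.8 mL/hr × 8.7 hr = 120.06 mL → 120.06 mL × 17.344 mcg/mL = 2082.321 mcg
Stage 3: 13 mL/hr × 6.7 hr = 87.1 mL → 87.1 mL × 17.344 mcg/mL = 1510.662 mcg
Total = 1071.165 + 2082.321 + 1510.662 = 4664.148 mcg = 4.664148 mg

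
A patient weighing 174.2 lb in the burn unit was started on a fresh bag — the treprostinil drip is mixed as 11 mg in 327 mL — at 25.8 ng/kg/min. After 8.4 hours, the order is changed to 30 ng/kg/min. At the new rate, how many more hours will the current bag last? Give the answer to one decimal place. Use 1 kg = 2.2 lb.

Initial rate:
Weight = 174.2 lb ÷ 2.2 lb/kg = 79.18182 kg
Dose = 25.8 ng/kg/min × 79.18182 kg = 2042.891 ng/min
2042.891 ng/min × 60 min/hr = 122573.5 ng/hr
Concentration = 11 mg ÷ 327 mL = 0.03363914 mg/mL = 33639.14 ng/mL
Rate = 122573.5 ng/hr ÷ 33639.14 ng/mL = 3.643775 mL/hr
Volume infused so far = 3.643775 mL/hr × 8.4 hr = 30.60771 mL
Volume remaining = 327 − 30.60771 = 296.3923 mL
New rate:
Dose = 30 ng/kg/min × 79.18182 kg = 2375.455 ng/min
2375.455 ng/min × 60 min/hr = 142527.3 ng/hr
Rate = 142527.3 ng/hr ÷ 33639.14 ng/mL = 4.236947 mL/hr
Time remaining = 296.3923 mL ÷ 4.236947 mL/hr = 69.95421 hr

70.0 hours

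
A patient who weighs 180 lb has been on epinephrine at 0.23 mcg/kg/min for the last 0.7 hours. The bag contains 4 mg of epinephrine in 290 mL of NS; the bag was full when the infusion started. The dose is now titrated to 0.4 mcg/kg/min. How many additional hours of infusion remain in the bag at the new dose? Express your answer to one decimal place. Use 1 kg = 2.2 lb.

Initial rate:
Weight = 180 lb ÷ 2.2 lb/kg = 81.81818 kg
Dose = 0.23 mcg/kg/min × 81.81818 kg = 18.81818 mcg/min
18.81818 mcg/min × 60 min/hr = 1129.091 mcg/hr
Concentration = 4 mg ÷ 290 mL = 0.0137931 mg/mL = 13.7931 mcg/mL
Rate = 1129.091 mcg/hr ÷ 13.7931 mcg/mL = 81.85909 mL/hr
Volume infused so far = 81.85909 mL/hr × 0.7 hr = 57.30136 mL
Volume remaining = 290 − 57.30136 = 232.6986 mL
New rate:
Dose = 0.4 mcg/kg/min × 81.81818 kg = 32.72727 mcg/min
32.72727 mcg/min × 60 min/hr = 1963.636 mcg/hr
Rate = 1963.636 mcg/hr ÷ 13.7931 mcg/mL = 142.3636 mL/hr
Time remaining = 232.6986 mL ÷ 142.3636 mL/hr = 1.634537 hr

1.6 hours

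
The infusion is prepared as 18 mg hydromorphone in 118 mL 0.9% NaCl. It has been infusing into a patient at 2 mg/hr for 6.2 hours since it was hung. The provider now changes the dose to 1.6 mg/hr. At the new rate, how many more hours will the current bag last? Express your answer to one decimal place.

Initial rate:
Concentration = 18 mg ÷ 118 mL = 0.1525424 mg/mL
Rate = 2 mg/hr ÷ 0.1525424 mg/mL = 13.11111 mL/hr
Volume infused so far = 13.11111 mL/hr × 6.2 hr = 81.28889 mL
Volume remaining = 118 − 81.28889 = 36.71111 mL
New rate:
Rate = 1.6 mg/hr ÷ 0.1525424 mg/mL = 10.48889 mL/hr
Time remaining = 36.71111 mL ÷ 10.48889 mL/hr = 3.5 hr

3.5 hours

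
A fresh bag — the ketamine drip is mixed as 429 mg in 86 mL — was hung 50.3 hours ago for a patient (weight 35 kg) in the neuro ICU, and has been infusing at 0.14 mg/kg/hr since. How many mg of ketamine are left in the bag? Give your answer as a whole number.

Dose = 0.14 mg/kg/hr × 35 kg = 4.9 mg/hr
Concentration = 429 mg ÷ 86 mL = 4.988372 mg/mL
Rate = 4.9 mg/hr ÷ 4.988372 mg/mL = 0.9822844 mL/hr
Volume infused = 0.9822844 mL/hr × 50.3 hr = 49.4089 mL
Volume remaining = 86 − 49.4089 = 36.5911 mL
Drug remaining = 36.5911 mL × 4.988372 mg/mL = 182.53 mg

183 mg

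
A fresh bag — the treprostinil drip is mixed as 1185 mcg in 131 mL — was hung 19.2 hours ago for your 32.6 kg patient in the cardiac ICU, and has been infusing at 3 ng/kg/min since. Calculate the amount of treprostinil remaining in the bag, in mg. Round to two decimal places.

1.07 mg

Dose = 3 ng/kg/min × 32.6 kg = 97.8 ng/min
97.8 ng/min × 60 min/hr = 5868 ng/hr
Concentration = 1185 mcg ÷ 131 mL = 9.045802 mcg/mL = 9045.802 ng/mL
Rate = 5868 ng/hr ÷ 9045.802 ng/mL = 0.6486987 mL/hr
Volume infused = 0.6486987 mL/hr × 19.2 hr = 12.45502 mL
Volume remaining = 131 − 12.45502 = 118.545 mL
Drug remaining = 118.545 mL × 9045.802 ng/mL = 1072334 ng = 1.072334 mg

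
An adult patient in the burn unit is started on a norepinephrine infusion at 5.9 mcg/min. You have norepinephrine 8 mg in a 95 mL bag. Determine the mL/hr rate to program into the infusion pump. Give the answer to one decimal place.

5.9 mcg/min × 60 min/hr = 354 mcg/hr
Concentration = 8 mg ÷ 95 mL = 0.08421053 mg/mL = 84.21053 mcg/mL
Rate = 354 mcg/hr ÷ 84.21053 mcg/mL = 4.20375 mL/hr

4.2 mL/hr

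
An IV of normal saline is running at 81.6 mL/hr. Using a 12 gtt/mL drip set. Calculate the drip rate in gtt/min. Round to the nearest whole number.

81.6 mL/hr ÷ 60 min/hr = 1.36 mL/min
1.36 mL/min × 12 gtt/mL = 16.32 gtt/min

16 gtt/min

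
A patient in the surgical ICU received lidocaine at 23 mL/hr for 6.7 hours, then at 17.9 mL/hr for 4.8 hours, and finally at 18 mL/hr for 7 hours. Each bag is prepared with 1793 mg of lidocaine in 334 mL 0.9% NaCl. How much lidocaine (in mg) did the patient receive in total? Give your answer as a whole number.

1965 mg

Concentration = 1793 mg ÷ 334 mL = 5.368263 mg/mL
Stage 1: 23 mL/hr × 6.7 hr = 154.1 mL → 154.1 mL × 5.368263 mg/mL = 827.2494 mg
Stage 2: 17.9 mL/hr × 4.8 hr = 85.92 mL → 85.92 mL × 5.368263 mg/mL = 461.2412 mg
Stage 3: 18 mL/hr × 7 hr = 126 mL → 126 mL × 5.368263 mg/mL = 676.4012 mg
Total = 827.2494 + 461.2412 + 676.4012 = 1964.892 mg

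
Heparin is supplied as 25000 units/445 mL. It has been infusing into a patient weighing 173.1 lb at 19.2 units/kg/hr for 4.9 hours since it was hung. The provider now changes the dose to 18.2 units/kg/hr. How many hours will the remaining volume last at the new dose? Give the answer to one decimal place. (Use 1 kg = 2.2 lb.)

Initial rate:
Weight = 173.1 lb ÷ 2.2 lb/kg = 78.68182 kg
Dose = 19.2 units/kg/hr × 78.68182 kg = 1510.691 units/hr
Concentration = 25000 units ÷ 445 mL = 56.17978 units/mL
Rate = 1510.691 units/hr ÷ 56.17978 units/mL = 26.8903 mL/hr
Volume infused so far = 26.8903 mL/hr × 4.9 hr = 131.7625 mL
Volume remaining = 445 − 131.7625 = 313.2375 mL
New rate:
Dose = 18.2 units/kg/hr × 78.68182 kg = 1432.009 units/hr
Rate = 1432.009 units/hr ÷ 56.17978 units/mL = 25.48976 mL/hr
Time remaining = 313.2375 mL ÷ 25.48976 mL/hr = 12.28876 hr

12.3 hours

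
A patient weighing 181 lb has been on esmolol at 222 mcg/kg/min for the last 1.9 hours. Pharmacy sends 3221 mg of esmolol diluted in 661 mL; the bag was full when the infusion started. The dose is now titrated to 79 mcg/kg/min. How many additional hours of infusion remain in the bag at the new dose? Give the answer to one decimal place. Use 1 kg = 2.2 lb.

Initial rate:
Weight = 181 lb ÷ 2.2 lb/kg = 82.27273 kg
Dose = 222 mcg/kg/min × 82.27273 kg = 18264.55 mcg/min
18264.55 mcg/min × 60 min/hr = 1095873 mcg/hr
Concentration = 3221 mg ÷ 661 mL = 4.87292 mg/mL = 4872.92 mcg/mL
Rate = 1095873 mcg/hr ÷ 4872.92 mcg/mL = 224.8904 mL/hr
Volume infused so far = 224.8904 mL/hr × 1.9 hr = 427.2917 mL
Volume remaining = 661 − 427.2917 = 233.7083 mL
New rate:
Dose = 79 mcg/kg/min × 82.27273 kg = 6499.545 mcg/min
6499.545 mcg/min × 60 min/hr = 389972.7 mcg/hr
Rate = 389972.7 mcg/hr ÷ 4872.92 mcg/mL = 80.02855 mL/hr
Time remaining = 233.7083 mL ÷ 80.02855 mL/hr = 2.920311 hr

2.9 hours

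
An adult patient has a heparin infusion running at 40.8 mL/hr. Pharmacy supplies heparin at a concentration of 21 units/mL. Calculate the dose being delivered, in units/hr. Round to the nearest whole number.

Drug rate = 40.8 mL/hr × 21 units/mL = 856.8 units/hr

857 units/hr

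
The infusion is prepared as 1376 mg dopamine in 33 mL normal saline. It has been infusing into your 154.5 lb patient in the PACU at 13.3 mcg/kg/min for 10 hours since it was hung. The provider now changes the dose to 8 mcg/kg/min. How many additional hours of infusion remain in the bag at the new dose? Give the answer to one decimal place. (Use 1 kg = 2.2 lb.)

Initial rate:
Weight = 154.5 lb ÷ 2.2 lb/kg = 70.22727 kg
Dose = 13.3 mcg/kg/min × 70.22727 kg = 934.0227 mcg/min
934.0227 mcg/min × 60 min/hr = 56041.36 mcg/hr
Concentration = 1376 mg ÷ 33 mL = 41.69697 mg/mL = 41696.97 mcg/mL
Rate = 56041.36 mcg/hr ÷ 41696.97 mcg/mL = 1.344015 mL/hr
Volume infused so far = 1.344015 mL/hr × 10 hr = 13.44015 mL
Volume remaining = 33 − 13.44015 = 19.55985 mL
New rate:
Dose = 8 mcg/kg/min × 70.22727 kg = 561.8182 mcg/min
561.8182 mcg/min × 60 min/hr = 33709.09 mcg/hr
Rate = 33709.09 mcg/hr ÷ 41696.97 mcg/mL = 0.8084302 mL/hr
Time remaining = 19.55985 mL ÷ 0.8084302 mL/hr = 24.19485 hr

24.2 hours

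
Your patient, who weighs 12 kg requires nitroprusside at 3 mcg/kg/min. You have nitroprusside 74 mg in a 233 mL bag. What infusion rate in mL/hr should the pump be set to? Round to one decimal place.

6.8 mL/hr

Dose = 3 mcg/kg/min × 12 kg = 36 mcg/min
36 mcg/min × 60 min/hr = 2160 mcg/hr
Concentration = 74 mg ÷ 233 mL = 0.3175966 mg/mL = 317.5966 mcg/mL
Rate = 2160 mcg/hr ÷ 317.5966 mcg/mL = 6.801081 mL/hr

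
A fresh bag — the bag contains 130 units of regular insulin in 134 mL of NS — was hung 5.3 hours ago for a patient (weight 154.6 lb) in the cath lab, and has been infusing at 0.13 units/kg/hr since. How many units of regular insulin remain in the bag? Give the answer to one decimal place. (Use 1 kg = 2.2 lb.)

Weight = 154.6 lb ÷ 2.2 lb/kg = 70.27273 kg
Dose = 0.13 units/kg/hr × 70.27273 kg = 9.135455 units/hr
Concentration = 130 units ÷ 134 mL = 0.9701493 units/mL
Rate = 9.135455 units/hr ÷ 0.9701493 units/mL = 9.416545 mL/hr
Volume infused = 9.416545 mL/hr × 5.3 hr = 49.90769 mL
Volume remaining = 134 − 49.90769 = 84.09231 mL
Drug remaining = 84.09231 mL × 0.9701493 units/mL = 81.58209 units

81.6 units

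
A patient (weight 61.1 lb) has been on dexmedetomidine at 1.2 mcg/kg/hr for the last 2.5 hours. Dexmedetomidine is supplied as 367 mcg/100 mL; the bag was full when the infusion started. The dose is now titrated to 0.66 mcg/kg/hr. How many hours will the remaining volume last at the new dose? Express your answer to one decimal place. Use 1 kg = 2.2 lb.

Initial rate:
Weight = 61.1 lb ÷ 2.2 lb/kg = 27.77273 kg
Dose = 1.2 mcg/kg/hr × 27.77273 kg = 33.32727 mcg/hr
Concentration = 367 mcg ÷ 100 mL = 3.67 mcg/mL
Rate = 33.32727 mcg/hr ÷ 3.67 mcg/mL = 9.081001 mL/hr
Volume infused so far = 9.081001 mL/hr × 2.5 hr = 22.7025 mL
Volume remaining = 100 − 22.7025 = 77.2975 mL
New rate:
Dose = 0.66 mcg/kg/hr × 27.77273 kg = 18.33 mcg/hr
Rate = 18.33 mcg/hr ÷ 3.67 mcg/mL = 4.99455 mL/hr
Time remaining = 77.2975 mL ÷ 4.99455 mL/hr = 15.47637 hr

15.5 hours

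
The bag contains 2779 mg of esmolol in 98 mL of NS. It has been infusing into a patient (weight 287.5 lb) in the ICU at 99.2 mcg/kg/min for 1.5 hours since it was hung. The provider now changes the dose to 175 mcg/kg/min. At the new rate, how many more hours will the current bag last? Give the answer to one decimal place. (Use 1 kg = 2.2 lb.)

1.2 hours

Initial rate:
Weight = 287.5 lb ÷ 2.2 lb/kg = 130.6818 kg
Dose = 99.2 mcg/kg/min × 130.6818 kg = 12963.64 mcg/min
12963.64 mcg/min × 60 min/hr = 777818.2 mcg/hr
Concentration = 2779 mg ÷ 98 mL = 28.35714 mg/mL = 28357.14 mcg/mL
Rate = 777818.2 mcg/hr ÷ 28357.14 mcg/mL = 27.42936 mL/hr
Volume infused so far = 27.42936 mL/hr × 1.5 hr = 41.14403 mL
Volume remaining = 98 − 41.14403 = 56.85597 mL
New rate:
Dose = 175 mcg/kg/min × 130.6818 kg = 22869.32 mcg/min
22869.32 mcg/min × 60 min/hr = 1372159 mcg/hr
Rate = 1372159 mcg/hr ÷ 28357.14 mcg/mL = 48.38848 mL/hr
Time remaining = 56.85597 mL ÷ 48.38848 mL/hr = 1.17499 hr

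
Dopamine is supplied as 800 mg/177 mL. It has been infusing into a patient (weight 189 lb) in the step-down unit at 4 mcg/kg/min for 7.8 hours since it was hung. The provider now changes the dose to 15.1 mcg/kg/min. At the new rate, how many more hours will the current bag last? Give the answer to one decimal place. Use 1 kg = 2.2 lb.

8.2 hours

Initial rate:
Weight = 189 lb ÷ 2.2 lb/kg = 85.90909 kg
Dose = 4 mcg/kg/min × 85.90909 kg = 343.6364 mcg/min
343.6364 mcg/min × 60 min/hr = 20618.18 mcg/hr
Concentration = 800 mg ÷ 177 mL = 4.519774 mg/mL = 4519.774 mcg/mL
Rate = 20618.18 mcg/hr ÷ 4519.774 mcg/mL = 4.561773 mL/hr
Volume infused so far = 4.561773 mL/hr × 7.8 hr = 35.58183 mL
Volume remaining = 177 − 35.58183 = 141.4182 mL
New rate:
Dose = 15.1 mcg/kg/min × 85.90909 kg = 1297.227 mcg/min
1297.227 mcg/min × 60 min/hr = 77833.64 mcg/hr
Rate = 77833.64 mcg/hr ÷ 4519.774 mcg/mL = 17.22069 mL/hr
Time remaining = 141.4182 mL ÷ 17.22069 mL/hr = 8.212107 hr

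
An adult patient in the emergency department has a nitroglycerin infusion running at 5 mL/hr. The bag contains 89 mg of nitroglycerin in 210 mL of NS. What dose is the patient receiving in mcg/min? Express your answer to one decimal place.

35.3 mcg/min

Concentration = 89 mg ÷ 210 mL = 0.4238095 mg/mL = 423.8095 mcg/mL
Drug rate = 5 mL/hr × 423.8095 mcg/mL = 2119.048 mcg/hr
2119.048 mcg/hr ÷ 60 min/hr = 35.31746 mcg/min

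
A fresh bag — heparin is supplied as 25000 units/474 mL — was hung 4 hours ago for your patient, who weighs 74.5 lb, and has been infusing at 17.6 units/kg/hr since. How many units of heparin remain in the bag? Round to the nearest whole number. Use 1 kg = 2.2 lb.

22616 units

Weight = 74.5 lb ÷ 2.2 lb/kg = 33.86364 kg
Dose = 17.6 units/kg/hr × 33.86364 kg = 596 units/hr
Concentration = 25000 units ÷ 474 mL = 52.74262 units/mL
Rate = 596 units/hr ÷ 52.74262 units/mL = 11.30016 mL/hr
Volume infused = 11.30016 mL/hr × 4 hr = 45.20064 mL
Volume remaining = 474 − 45.20064 = 428.7994 mL
Drug remaining = 428.7994 mL × 52.74262 units/mL = 22616 units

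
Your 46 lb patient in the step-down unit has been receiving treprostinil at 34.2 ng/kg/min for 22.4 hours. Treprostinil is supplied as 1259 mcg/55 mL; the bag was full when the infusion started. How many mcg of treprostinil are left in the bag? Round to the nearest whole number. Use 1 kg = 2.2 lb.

298 mcg

Weight = 46 lb ÷ 2.2 lb/kg = 20.90909 kg
Dose = 34.2 ng/kg/min × 20.90909 kg = 715.0909 ng/min
715.0909 ng/min × 60 min/hr = 42905.45 ng/hr
Concentration = 1259 mcg ÷ 55 mL = 22.89091 mcg/mL = 22890.91 ng/mL
Rate = 42905.45 ng/hr ÷ 22890.91 ng/mL = 1.874345 mL/hr
Volume infused = 1.874345 mL/hr × 22.4 hr = 41.98532 mL
Volume remaining = 55 − 41.98532 = 13.01468 mL
Drug remaining = 13.01468 mL × 22890.91 ng/mL = 297917.8 ng = 297.9178 mcg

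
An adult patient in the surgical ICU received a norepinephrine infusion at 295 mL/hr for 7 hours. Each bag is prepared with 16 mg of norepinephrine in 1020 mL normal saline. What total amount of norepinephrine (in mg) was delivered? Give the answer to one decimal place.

Concentration = 16 mg ÷ 1020 mL = 0.01568627 mg/mL = 15.68627 mcg/mL
Drug rate = 295 mL/hr × 15.68627 mcg/mL = 4627.451 mcg/hr
Total = 4627.451 mcg/hr × 7 hr = 32392.16 mcg = 32.39216 mg

32.4 mg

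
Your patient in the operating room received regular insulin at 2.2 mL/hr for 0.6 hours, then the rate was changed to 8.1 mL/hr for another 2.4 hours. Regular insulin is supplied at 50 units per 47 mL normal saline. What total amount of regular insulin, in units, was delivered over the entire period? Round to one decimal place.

Concentration = 50 units ÷ 47 mL = 1.06383 units/mL
Stage 1: 2.2 mL/hr × 0.6 hr = 1.32 mL → 1.32 mL × 1.06383 units/mL = 1.404255 units
Stage 2: 8.1 mL/hr × 2.4 hr = 19.44 mL → 19.44 mL × 1.06383 units/mL = 20.68085 units
Total = 1.404255 + 20.68085 = 22.08511 units

22.1 units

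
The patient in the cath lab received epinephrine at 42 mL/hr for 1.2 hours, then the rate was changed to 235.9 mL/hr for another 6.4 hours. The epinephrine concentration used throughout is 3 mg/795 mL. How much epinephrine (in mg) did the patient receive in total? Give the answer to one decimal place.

5.9 mg

Concentration = 3 mg ÷ 795 mL = 0.003773585 mg/mL
Stage 1: 42 mL/hr × 1.2 hr = 50.4 mL → 50.4 mL × 0.003773585 mg/mL = 0.1901887 mg
Stage 2: 235.9 mL/hr × 6.4 hr = 1509.76 mL → 1509.76 mL × 0.003773585 mg/mL = 5.697208 mg
Total = 0.1901887 + 5.697208 = 5.887396 mg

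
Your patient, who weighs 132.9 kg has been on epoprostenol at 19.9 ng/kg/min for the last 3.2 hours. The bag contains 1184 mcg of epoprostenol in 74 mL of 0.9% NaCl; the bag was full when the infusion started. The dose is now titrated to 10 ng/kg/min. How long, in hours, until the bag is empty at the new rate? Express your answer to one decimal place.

Initial rate:
Dose = 19.9 ng/kg/min × 132.9 kg = 2644.71 ng/min
2644.71 ng/min × 60 min/hr = 158682.6 ng/hr
Concentration = 1184 mcg ÷ 74 mL = 16 mcg/mL = 16000 ng/mL
Rate = 158682.6 ng/hr ÷ 16000 ng/mL = 9.917663 mL/hr
Volume infused so far = 9.917663 mL/hr × 3.2 hr = 31.73652 mL
Volume remaining = 74 − 31.73652 = 42.26348 mL
New rate:
Dose = 10 ng/kg/min × 132.9 kg = 1329 ng/min
1329 ng/min × 60 min/hr = 79740 ng/hr
Rate = 79740 ng/hr ÷ 16000 ng/mL = 4.98375 mL/hr
Time remaining = 42.26348 mL ÷ 4.98375 mL/hr = 8.480257 hr

8.5 hours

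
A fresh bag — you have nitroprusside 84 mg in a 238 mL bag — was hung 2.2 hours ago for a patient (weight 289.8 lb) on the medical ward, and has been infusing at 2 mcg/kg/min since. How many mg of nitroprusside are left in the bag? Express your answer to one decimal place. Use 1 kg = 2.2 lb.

49.2 mg

Weight = 289.8 lb ÷ 2.2 lb/kg = 131.7273 kg
Dose = 2 mcg/kg/min × 131.7273 kg = 263.4545 mcg/min
263.4545 mcg/min × 60 min/hr = 15807.27 mcg/hr
Concentration = 84 mg ÷ 238 mL = 0.3529412 mg/mL = 352.9412 mcg/mL
Rate = 15807.27 mcg/hr ÷ 352.9412 mcg/mL = 44.78727 mL/hr
Volume infused = 44.78727 mL/hr × 2.2 hr = 98.532 mL
Volume remaining = 238 − 98.532 = 139.468 mL
Drug remaining = 139.468 mL × 352.9412 mcg/mL = 49224 mcg = 49.224 mg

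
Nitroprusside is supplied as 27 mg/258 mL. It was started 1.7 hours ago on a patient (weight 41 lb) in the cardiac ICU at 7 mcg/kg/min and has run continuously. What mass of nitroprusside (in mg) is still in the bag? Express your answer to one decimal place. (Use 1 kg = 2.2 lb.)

13.7 mg

Weight = 41 lb ÷ 2.2 lb/kg = 18.63636 kg
Dose = 7 mcg/kg/min × 18.63636 kg = 130.4545 mcg/min
130.4545 mcg/min × 60 min/hr = 7827.273 mcg/hr
Concentration = 27 mg ÷ 258 mL = 0.1046512 mg/mL = 104.6512 mcg/mL
Rate = 7827.273 mcg/hr ÷ 104.6512 mcg/mL = 74.79394 mL/hr
Volume infused = 74.79394 mL/hr × 1.7 hr = 127.1497 mL
Volume remaining = 258 − 127.1497 = 130.8503 mL
Drug remaining = 130.8503 mL × 104.6512 mcg/mL = 13693.64 mcg = 13.69364 mg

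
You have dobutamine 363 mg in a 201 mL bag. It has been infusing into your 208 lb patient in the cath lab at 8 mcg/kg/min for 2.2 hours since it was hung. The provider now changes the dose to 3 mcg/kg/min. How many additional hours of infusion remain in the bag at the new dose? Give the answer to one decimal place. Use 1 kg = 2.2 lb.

Initial rate:
Weight = 208 lb ÷ 2.2 lb/kg = 94.54545 kg
Dose = 8 mcg/kg/min × 94.54545 kg = 756.3636 mcg/min
756.3636 mcg/min × 60 min/hr = 45381.82 mcg/hr
Concentration = 363 mg ÷ 201 mL = 1.80597 mg/mL = 1805.97 mcg/mL
Rate = 45381.82 mcg/hr ÷ 1805.97 mcg/mL = 25.12878 mL/hr
Volume infused so far = 25.12878 mL/hr × 2.2 hr = 55.28331 mL
Volume remaining = 201 − 55.28331 = 145.7167 mL
New rate:
Dose = 3 mcg/kg/min × 94.54545 kg = 283.6364 mcg/min
283.6364 mcg/min × 60 min/hr = 17018.18 mcg/hr
Rate = 17018.18 mcg/hr ÷ 1805.97 mcg/mL = 9.423291 mL/hr
Time remaining = 145.7167 mL ÷ 9.423291 mL/hr = 15.46346 hr

15.5 hours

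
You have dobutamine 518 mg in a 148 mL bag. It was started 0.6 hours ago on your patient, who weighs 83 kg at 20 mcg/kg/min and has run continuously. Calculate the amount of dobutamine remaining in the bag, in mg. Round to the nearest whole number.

Dose = 20 mcg/kg/min × 83 kg = 1660 mcg/min
1660 mcg/min × 60 min/hr = 99600 mcg/hr
Concentration = 518 mg ÷ 148 mL = 3.5 mg/mL = 3500 mcg/mL
Rate = 99600 mcg/hr ÷ 3500 mcg/mL = 28.45714 mL/hr
Volume infused = 28.45714 mL/hr × 0.6 hr = 17.07429 mL
Volume remaining = 148 − 17.07429 = 130.9257 mL
Drug remaining = 130.9257 mL × 3500 mcg/mL = 458240 mcg = 458.24 mg

458 mg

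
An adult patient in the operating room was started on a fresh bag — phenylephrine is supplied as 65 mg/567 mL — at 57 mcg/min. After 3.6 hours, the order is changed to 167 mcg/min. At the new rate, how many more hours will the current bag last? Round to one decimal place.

Initial rate:
57 mcg/min × 60 min/hr = 3420 mcg/hr
Concentration = 65 mg ÷ 567 mL = 0.1146384 mg/mL = 114.6384 mcg/mL
Rate = 3420 mcg/hr ÷ 114.6384 mcg/mL = 29.83292 mL/hr
Volume infused so far = 29.83292 mL/hr × 3.6 hr = 107.3985 mL
Volume remaining = 567 − 107.3985 = 459.6015 mL
New rate:
167 mcg/min × 60 min/hr = 10020 mcg/hr
Rate = 10020 mcg/hr ÷ 114.6384 mcg/mL = 87.40523 mL/hr
Time remaining = 459.6015 mL ÷ 87.40523 mL/hr = 5.258283 hr

5.3 hours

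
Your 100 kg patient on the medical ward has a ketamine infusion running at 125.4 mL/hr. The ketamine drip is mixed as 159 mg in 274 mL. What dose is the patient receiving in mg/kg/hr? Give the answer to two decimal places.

Concentration = 159 mg ÷ 274 mL = 0.580292 mg/mL
Drug rate = 125.4 mL/hr × 0.580292 mg/mL = 72.76861 mg/hr
72.76861 mg/hr ÷ 100 kg = 0.7276861 mg/kg/hr

0.73 mg/kg/hr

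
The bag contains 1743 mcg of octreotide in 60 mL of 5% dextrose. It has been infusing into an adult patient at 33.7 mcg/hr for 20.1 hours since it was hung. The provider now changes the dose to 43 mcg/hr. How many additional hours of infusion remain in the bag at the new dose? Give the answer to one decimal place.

24.8 hours

Initial rate:
Concentration = 1743 mcg ÷ 60 mL = 29.05 mcg/mL
Rate = 33.7 mcg/hr ÷ 29.05 mcg/mL = 1.160069 mL/hr
Volume infused so far = 1.160069 mL/hr × 20.1 hr = 23.31738 mL
Volume remaining = 60 − 23.31738 = 36.68262 mL
New rate:
Rate = 43 mcg/hr ÷ 29.05 mcg/mL = 1.480207 mL/hr
Time remaining = 36.68262 mL ÷ 1.480207 mL/hr = 24.78209 hr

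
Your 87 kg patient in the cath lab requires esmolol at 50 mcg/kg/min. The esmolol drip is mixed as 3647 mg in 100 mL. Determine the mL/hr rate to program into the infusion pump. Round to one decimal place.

7.2 mL/hr

Dose = 50 mcg/kg/min × 87 kg = 4350 mcg/min
4350 mcg/min × 60 min/hr = 261000 mcg/hr
Concentration = 3647 mg ÷ 100 mL = 36.47 mg/mL = 36470 mcg/mL
Rate = 261000 mcg/hr ÷ 36470 mcg/mL = 7.156567 mL/hr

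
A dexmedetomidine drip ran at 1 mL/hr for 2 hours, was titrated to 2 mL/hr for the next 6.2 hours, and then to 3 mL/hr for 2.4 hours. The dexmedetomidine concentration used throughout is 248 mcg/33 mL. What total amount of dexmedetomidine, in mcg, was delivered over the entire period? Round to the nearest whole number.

Concentration = 248 mcg ÷ 33 mL = 7.515152 mcg/mL
Stage 1: 1 mL/hr × 2 hr = 2 mL → 2 mL × 7.515152 mcg/mL = 15.0303 mcg
Stage 2: 2 mL/hr × 6.2 hr = 12.4 mL → 12.4 mL × 7.515152 mcg/mL = 93.18788 mcg
Stage 3: 3 mL/hr × 2.4 hr = 7.2 mL → 7.2 mL × 7.515152 mcg/mL = 54.10909 mcg
Total = 15.0303 + 93.18788 + 54.10909 = 162.3273 mcg

162 mcg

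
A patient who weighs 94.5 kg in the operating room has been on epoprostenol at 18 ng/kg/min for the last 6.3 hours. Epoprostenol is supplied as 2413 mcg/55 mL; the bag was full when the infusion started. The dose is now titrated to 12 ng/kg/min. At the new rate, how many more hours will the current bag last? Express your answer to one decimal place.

Initial rate:
Dose = 18 ng/kg/min × 94.5 kg = 1701 ng/min
1701 ng/min × 60 min/hr = 102060 ng/hr
Concentration = 2413 mcg ÷ 55 mL = 43.87273 mcg/mL = 43872.73 ng/mL
Rate = 102060 ng/hr ÷ 43872.73 ng/mL = 2.326274 mL/hr
Volume infused so far = 2.326274 mL/hr × 6.3 hr = 14.65553 mL
Volume remaining = 55 − 14.65553 = 40.34447 mL
New rate:
Dose = 12 ng/kg/min × 94.5 kg = 1134 ng/min
1134 ng/min × 60 min/hr = 68040 ng/hr
Rate = 68040 ng/hr ÷ 43872.73 ng/mL = 1.55085 mL/hr
Time remaining = 40.34447 mL ÷ 1.55085 mL/hr = 26.01443 hr

26.0 hours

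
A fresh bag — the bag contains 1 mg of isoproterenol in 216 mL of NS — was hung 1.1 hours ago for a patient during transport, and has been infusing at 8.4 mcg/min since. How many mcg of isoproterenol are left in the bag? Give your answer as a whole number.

446 mcg

8.4 mcg/min × 60 min/hr = 504 mcg/hr
Concentration = 1 mg ÷ 216 mL = 0.00462963 mg/mL = 4.62963 mcg/mL
Rate = 504 mcg/hr ÷ 4.62963 mcg/mL = 108.864 mL/hr
Volume infused = 108.864 mL/hr × 1.1 hr = 119.7504 mL
Volume remaining = 216 − 119.7504 = 96.2496 mL
Drug remaining = 96.2496 mL × 4.62963 mcg/mL = 445.6 mcg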